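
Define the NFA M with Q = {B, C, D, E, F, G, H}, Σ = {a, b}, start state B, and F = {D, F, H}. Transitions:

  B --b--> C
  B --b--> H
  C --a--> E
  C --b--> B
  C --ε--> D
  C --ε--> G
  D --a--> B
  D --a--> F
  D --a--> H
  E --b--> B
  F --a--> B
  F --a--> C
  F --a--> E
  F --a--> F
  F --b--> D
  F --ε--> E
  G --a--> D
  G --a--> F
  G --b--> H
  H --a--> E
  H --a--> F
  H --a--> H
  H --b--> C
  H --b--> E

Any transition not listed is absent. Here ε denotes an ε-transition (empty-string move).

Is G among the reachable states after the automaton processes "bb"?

Start in {B}.
Read 'b': B→{C, H}; union {C, H}; ε-closure = {C, D, G, H}.
Read 'b': C→{B}, D→∅, G→{H}, H→{C, E}; union {B, C, E, H}; ε-closure = {B, C, D, E, G, H}.
State G is in {B, C, D, E, G, H}.

Yes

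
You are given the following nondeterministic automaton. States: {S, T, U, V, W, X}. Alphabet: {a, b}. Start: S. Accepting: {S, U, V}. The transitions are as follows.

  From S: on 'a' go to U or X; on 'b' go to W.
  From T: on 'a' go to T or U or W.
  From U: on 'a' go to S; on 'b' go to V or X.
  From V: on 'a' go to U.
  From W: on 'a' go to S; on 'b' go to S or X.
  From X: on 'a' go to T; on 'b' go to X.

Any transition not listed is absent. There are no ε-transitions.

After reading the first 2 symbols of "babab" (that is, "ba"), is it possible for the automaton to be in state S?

Start in {S}.
Read 'b': {S} → {W}.
Read 'a': {W} → {S}.
State S is in {S}.

Yes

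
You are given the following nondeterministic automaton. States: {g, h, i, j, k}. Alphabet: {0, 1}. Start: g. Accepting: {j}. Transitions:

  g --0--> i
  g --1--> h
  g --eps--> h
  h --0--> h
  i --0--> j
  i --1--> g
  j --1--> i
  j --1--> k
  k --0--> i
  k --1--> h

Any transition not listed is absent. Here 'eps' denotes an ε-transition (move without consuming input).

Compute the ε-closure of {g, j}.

{g, h, j}

Begin with {g, j}.
ε-move g → h; add h.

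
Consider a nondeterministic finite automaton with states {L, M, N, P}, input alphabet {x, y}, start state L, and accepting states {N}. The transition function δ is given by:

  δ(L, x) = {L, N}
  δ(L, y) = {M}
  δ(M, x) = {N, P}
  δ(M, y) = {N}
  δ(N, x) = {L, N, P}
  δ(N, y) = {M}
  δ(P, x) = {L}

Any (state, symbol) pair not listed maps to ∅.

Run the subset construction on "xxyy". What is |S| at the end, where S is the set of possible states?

Start in {L}.
Read 'x': {L} → {L, N}.
Read 'x': {L, N} → {L, N, P}.
Read 'y': {L, N, P} → {M}.
Read 'y': {M} → {N}.
That set has 1 state.

1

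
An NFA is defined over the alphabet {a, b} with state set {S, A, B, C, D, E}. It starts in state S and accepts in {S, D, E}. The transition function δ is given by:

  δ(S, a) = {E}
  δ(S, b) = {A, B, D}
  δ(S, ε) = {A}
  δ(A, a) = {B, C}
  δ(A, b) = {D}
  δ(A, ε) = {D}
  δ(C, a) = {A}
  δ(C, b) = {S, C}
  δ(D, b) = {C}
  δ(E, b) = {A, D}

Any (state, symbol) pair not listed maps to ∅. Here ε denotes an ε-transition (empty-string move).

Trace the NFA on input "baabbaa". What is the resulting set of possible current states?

Start: ε-closure({S}) = {S, A, D}.
Read 'b': {S, A, D} → {A, B, C, D}.
Read 'a': {A, B, C, D} → {A, B, C, D}.
Read 'a': {A, B, C, D} → {A, B, C, D}.
Read 'b': {A, B, C, D} → {S, A, C, D}.
Read 'b': {S, A, C, D} → {S, A, B, C, D}.
Read 'a': {S, A, B, C, D} → {A, B, C, D, E}.
Read 'a': {A, B, C, D, E} → {A, B, C, D}.

{A, B, C, D}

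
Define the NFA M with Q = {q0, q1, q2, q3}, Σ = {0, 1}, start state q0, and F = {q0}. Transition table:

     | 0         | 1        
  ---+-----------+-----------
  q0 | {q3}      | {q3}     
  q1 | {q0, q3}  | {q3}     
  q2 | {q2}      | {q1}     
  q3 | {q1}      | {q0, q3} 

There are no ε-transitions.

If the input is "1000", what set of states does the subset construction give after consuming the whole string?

Start in {q0}.
Read '1': q0→{q3}; now {q3}.
Read '0': q3→{q1}; now {q1}.
Read '0': q1→{q0, q3}; now {q0, q3}.
Read '0': q0→{q3}, q3→{q1}; now {q1, q3}.

{q1, q3}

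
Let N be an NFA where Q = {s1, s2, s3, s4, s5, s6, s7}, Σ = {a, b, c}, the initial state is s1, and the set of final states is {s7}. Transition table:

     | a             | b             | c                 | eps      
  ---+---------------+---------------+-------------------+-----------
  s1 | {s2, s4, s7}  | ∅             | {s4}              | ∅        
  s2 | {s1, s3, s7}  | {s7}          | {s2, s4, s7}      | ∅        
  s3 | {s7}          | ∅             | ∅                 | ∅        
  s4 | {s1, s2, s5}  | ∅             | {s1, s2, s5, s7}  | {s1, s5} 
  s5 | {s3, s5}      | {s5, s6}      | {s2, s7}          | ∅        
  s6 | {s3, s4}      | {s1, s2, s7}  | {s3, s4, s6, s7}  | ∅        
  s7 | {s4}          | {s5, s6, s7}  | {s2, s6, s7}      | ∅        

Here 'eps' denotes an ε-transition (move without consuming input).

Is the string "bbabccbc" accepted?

No

Start in {s1}.
Read 'b': {s1} → ∅.
The set is empty and remains empty for the remaining 7 symbols.
The final set ∅ contains no accepting state.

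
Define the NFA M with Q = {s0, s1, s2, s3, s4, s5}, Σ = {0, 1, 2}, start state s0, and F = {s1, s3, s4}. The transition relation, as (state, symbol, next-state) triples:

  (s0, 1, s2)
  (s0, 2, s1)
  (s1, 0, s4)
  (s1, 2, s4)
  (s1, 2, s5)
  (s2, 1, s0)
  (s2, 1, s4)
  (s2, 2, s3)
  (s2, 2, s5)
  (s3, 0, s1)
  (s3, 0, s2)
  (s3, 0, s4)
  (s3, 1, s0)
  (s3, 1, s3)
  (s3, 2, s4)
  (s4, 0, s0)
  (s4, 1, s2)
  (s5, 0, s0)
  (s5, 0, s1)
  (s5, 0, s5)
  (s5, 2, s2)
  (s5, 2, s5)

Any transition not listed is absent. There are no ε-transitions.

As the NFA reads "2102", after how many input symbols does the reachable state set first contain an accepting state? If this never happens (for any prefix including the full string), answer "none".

1

Start in {s0}.
Read '2': s0→{s1}; now {s1}.
None of the earlier sets intersect F, but {s1} does.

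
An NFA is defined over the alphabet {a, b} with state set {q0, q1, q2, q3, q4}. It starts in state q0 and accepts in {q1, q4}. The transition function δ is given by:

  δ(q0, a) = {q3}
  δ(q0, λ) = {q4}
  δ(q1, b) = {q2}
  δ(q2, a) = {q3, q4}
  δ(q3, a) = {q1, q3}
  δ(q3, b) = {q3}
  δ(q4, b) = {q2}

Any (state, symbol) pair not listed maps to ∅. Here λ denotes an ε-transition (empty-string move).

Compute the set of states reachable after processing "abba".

{q1, q3}

Start: ε-closure({q0}) = {q0, q4}.
Read 'a': {q0, q4} → {q3}.
Read 'b': {q3} → {q3}.
Read 'b': {q3} → {q3}.
Read 'a': {q3} → {q1, q3}.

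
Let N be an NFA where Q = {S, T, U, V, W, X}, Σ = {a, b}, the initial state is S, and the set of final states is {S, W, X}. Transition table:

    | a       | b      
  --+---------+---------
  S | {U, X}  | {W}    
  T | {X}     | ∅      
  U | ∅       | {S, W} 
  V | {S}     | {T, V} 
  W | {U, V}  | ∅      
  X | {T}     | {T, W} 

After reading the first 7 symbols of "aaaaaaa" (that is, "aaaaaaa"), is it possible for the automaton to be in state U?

No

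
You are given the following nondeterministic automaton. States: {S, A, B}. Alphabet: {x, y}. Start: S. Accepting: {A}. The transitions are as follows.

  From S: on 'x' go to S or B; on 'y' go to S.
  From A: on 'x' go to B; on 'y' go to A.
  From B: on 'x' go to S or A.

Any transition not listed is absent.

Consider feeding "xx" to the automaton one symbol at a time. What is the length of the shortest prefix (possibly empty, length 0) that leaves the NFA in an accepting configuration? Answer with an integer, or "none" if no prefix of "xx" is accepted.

Start in {S}.
Read 'x': {S} → {S, B}.
Read 'x': {S, B} → {S, A, B}.
None of the earlier sets intersect F, but {S, A, B} does.

2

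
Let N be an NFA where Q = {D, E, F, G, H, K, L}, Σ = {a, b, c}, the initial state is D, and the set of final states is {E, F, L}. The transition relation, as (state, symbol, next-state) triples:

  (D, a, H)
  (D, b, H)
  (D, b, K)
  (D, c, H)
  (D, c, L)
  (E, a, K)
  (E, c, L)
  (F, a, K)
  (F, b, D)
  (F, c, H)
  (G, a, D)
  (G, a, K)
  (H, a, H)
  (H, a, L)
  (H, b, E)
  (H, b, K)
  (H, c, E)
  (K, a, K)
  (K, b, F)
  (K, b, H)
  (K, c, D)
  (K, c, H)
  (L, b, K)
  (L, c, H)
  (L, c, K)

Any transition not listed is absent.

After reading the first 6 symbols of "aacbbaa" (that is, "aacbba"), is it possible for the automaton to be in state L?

Start in {D}.
Read 'a': {D} → {H}.
Read 'a': {H} → {H, L}.
Read 'c': {H, L} → {E, H, K}.
Read 'b': {E, H, K} → {E, F, H, K}.
Read 'b': {E, F, H, K} → {D, E, F, H, K}.
Read 'a': {D, E, F, H, K} → {H, K, L}.
State L is in {H, K, L}.

Yes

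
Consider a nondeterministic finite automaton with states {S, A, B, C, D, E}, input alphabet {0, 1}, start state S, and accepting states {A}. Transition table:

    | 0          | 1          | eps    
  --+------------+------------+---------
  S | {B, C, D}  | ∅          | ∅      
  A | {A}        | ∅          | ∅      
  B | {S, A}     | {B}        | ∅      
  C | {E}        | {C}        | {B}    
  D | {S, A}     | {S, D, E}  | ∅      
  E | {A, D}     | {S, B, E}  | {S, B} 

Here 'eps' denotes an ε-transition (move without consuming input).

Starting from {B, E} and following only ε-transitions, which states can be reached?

{S, B, E}

Begin with {B, E}.
ε-move E → S; add S.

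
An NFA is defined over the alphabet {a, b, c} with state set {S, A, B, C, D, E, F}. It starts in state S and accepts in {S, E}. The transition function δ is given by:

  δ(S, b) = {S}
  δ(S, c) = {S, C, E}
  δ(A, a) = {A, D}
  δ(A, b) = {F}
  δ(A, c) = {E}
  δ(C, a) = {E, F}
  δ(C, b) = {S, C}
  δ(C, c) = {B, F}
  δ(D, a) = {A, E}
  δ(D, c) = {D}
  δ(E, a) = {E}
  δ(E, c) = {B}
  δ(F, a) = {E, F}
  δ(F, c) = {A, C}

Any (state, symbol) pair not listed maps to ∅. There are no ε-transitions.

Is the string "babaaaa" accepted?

Start in {S}.
Read 'b': S→{S}; now {S}.
Read 'a': S→∅; now ∅.
The set is empty and remains empty for the remaining 5 symbols.
The final set ∅ contains no accepting state.

No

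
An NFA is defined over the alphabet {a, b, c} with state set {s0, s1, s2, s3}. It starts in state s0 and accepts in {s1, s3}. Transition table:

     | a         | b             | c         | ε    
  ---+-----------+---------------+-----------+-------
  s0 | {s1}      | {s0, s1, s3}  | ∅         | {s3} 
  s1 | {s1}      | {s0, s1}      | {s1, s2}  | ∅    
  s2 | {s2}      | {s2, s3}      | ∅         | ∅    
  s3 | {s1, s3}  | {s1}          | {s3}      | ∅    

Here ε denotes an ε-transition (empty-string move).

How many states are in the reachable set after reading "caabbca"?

3

Start: ε-closure({s0}) = {s0, s3}.
Read 'c': s0→∅, s3→{s3}; now {s3}.
Read 'a': s3→{s1, s3}; now {s1, s3}.
Read 'a': s1→{s1}, s3→{s1, s3}; now {s1, s3}.
Read 'b': s1→{s0, s1}, s3→{s1}; union {s0, s1}; ε-closure = {s0, s1, s3}.
Read 'b': s0→{s0, s1, s3}, s1→{s0, s1}, s3→{s1}; now {s0, s1, s3}.
Read 'c': s0→∅, s1→{s1, s2}, s3→{s3}; now {s1, s2, s3}.
Read 'a': s1→{s1}, s2→{s2}, s3→{s1, s3}; now {s1, s2, s3}.
That set has 3 states.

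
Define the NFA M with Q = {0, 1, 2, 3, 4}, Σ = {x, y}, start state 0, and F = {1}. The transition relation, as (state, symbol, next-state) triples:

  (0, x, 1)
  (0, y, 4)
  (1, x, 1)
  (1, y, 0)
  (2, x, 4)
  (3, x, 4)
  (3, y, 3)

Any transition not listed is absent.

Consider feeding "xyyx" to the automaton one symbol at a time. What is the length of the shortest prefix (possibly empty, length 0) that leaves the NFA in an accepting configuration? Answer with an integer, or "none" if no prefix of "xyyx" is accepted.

1

Start in {0}.
Read 'x': 0→{1}; now {1}.
None of the earlier sets intersect F, but {1} does.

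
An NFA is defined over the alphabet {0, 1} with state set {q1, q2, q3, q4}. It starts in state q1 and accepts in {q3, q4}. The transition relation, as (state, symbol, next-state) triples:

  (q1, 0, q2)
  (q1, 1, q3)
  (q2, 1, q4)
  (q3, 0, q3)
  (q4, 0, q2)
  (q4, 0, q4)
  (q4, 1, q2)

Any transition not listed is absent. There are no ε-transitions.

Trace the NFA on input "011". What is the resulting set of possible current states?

Start in {q1}.
Read '0': q1→{q2}; now {q2}.
Read '1': q2→{q4}; now {q4}.
Read '1': q4→{q2}; now {q2}.

{q2}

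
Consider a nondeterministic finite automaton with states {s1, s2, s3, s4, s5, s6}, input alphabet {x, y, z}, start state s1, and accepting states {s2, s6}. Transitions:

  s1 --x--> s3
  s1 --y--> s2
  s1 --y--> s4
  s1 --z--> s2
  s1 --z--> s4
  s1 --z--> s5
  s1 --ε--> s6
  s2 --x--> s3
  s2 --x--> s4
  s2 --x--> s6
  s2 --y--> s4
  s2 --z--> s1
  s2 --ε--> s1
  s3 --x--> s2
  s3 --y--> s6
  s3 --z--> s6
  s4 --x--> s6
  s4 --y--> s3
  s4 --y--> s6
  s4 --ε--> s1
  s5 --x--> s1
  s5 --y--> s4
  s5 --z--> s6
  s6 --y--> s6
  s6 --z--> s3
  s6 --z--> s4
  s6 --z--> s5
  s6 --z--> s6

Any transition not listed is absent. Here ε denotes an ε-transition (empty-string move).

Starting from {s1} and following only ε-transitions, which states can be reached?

Begin with {s1}.
ε-move s1 → s6; add s6.

{s1, s6}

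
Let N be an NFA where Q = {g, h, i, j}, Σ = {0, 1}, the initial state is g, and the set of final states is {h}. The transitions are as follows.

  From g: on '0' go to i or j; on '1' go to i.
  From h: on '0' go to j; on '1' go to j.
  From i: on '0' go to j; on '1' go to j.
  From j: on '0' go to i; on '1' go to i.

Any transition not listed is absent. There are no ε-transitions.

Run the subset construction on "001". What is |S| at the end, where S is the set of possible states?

Start in {g}.
Read '0': g→{i, j}; now {i, j}.
Read '0': i→{j}, j→{i}; now {i, j}.
Read '1': i→{j}, j→{i}; now {i, j}.
That set has 2 states.

2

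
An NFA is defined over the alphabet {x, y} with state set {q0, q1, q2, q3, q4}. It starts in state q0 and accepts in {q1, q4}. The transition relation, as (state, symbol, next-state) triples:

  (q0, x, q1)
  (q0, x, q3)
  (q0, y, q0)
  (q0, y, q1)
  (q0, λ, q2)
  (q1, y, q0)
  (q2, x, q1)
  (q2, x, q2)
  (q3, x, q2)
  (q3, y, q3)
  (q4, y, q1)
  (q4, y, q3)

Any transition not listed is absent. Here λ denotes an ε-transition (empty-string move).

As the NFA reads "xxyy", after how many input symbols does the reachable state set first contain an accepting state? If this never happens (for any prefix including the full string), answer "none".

Start: ε-closure({q0}) = {q0, q2}.
Read 'x': {q0, q2} → {q1, q2, q3}.
None of the earlier sets intersect F, but {q1, q2, q3} does.

1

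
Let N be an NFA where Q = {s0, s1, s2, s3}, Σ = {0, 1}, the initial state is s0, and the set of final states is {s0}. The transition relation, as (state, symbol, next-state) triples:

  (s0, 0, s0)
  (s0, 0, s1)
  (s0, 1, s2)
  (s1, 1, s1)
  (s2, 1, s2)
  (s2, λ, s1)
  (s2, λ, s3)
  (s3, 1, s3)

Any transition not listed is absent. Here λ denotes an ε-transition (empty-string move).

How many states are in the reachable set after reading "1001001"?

Start in {s0}.
Read '1': s0→{s2}; union {s2}; ε-closure = {s1, s2, s3}.
Read '0': s1→∅, s2→∅, s3→∅; now ∅.
The set is empty and remains empty for the remaining 5 symbols.
That set has 0 states.

0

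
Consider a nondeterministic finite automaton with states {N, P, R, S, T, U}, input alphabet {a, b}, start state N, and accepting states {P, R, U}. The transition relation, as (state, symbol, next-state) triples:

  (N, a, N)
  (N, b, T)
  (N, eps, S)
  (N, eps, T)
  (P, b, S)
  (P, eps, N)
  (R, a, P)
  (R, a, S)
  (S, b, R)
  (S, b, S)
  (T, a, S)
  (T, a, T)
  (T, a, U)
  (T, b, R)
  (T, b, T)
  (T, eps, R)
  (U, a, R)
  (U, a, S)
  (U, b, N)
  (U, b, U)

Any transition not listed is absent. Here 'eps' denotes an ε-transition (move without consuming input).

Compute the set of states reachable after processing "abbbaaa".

{N, P, R, S, T, U}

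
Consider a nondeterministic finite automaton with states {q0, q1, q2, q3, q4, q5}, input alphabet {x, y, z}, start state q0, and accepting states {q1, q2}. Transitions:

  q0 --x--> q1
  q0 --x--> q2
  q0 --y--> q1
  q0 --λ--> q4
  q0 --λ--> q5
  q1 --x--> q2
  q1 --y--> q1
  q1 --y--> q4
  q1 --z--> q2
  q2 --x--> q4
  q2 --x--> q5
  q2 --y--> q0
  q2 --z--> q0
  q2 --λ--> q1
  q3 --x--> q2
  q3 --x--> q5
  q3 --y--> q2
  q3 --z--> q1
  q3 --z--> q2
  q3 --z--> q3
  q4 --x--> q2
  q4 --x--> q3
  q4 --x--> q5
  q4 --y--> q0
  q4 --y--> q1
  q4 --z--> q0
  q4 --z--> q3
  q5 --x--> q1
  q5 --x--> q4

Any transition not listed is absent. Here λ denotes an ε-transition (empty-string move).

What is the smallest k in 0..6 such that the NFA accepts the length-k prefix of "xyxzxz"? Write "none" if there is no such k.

1

Start: ε-closure({q0}) = {q0, q4, q5}.
Read 'x': q0→{q1, q2}, q4→{q2, q3, q5}, q5→{q1, q4}; now {q1, q2, q3, q4, q5}.
None of the earlier sets intersect F, but {q1, q2, q3, q4, q5} does.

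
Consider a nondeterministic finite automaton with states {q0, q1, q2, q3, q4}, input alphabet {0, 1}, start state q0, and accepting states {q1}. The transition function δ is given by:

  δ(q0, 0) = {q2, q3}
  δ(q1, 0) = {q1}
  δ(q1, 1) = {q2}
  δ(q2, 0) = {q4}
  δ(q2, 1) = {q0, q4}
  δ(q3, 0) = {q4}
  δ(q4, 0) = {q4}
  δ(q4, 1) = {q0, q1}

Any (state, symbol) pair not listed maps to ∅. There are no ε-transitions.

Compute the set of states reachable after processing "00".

Start in {q0}.
Read '0': {q0} → {q2, q3}.
Read '0': {q2, q3} → {q4}.

{q4}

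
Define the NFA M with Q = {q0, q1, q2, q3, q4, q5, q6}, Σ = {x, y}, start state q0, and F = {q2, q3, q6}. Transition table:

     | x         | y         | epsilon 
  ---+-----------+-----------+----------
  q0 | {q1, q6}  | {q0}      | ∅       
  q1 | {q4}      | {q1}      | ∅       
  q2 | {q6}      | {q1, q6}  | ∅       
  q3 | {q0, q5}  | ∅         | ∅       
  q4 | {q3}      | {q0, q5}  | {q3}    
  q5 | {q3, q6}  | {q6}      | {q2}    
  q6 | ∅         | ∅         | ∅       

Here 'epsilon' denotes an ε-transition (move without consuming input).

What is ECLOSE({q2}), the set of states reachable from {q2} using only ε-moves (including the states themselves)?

Begin with {q2}.
No ε-moves leave this set, so the closure equals the set itself.

{q2}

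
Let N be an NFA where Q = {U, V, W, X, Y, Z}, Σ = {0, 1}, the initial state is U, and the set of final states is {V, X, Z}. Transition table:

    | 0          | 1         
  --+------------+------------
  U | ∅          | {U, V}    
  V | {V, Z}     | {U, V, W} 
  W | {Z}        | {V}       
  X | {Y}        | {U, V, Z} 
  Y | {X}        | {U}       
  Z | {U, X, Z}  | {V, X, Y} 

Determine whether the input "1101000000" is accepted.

Yes

Start in {U}.
Read '1': U→{U, V}; now {U, V}.
Read '1': U→{U, V}, V→{U, V, W}; now {U, V, W}.
Read '0': U→∅, V→{V, Z}, W→{Z}; now {V, Z}.
Read '1': V→{U, V, W}, Z→{V, X, Y}; now {U, V, W, X, Y}.
Read '0': U→∅, V→{V, Z}, W→{Z}, X→{Y}, Y→{X}; now {V, X, Y, Z}.
Read '0': V→{V, Z}, X→{Y}, Y→{X}, Z→{U, X, Z}; now {U, V, X, Y, Z}.
Read '0': U→∅, V→{V, Z}, X→{Y}, Y→{X}, Z→{U, X, Z}; now {U, V, X, Y, Z}.
Read '0': U→∅, V→{V, Z}, X→{Y}, Y→{X}, Z→{U, X, Z}; now {U, V, X, Y, Z}.
Read '0': U→∅, V→{V, Z}, X→{Y}, Y→{X}, Z→{U, X, Z}; now {U, V, X, Y, Z}.
Read '0': U→∅, V→{V, Z}, X→{Y}, Y→{X}, Z→{U, X, Z}; now {U, V, X, Y, Z}.
The final set {U, V, X, Y, Z} contains the accepting states V, X, Z.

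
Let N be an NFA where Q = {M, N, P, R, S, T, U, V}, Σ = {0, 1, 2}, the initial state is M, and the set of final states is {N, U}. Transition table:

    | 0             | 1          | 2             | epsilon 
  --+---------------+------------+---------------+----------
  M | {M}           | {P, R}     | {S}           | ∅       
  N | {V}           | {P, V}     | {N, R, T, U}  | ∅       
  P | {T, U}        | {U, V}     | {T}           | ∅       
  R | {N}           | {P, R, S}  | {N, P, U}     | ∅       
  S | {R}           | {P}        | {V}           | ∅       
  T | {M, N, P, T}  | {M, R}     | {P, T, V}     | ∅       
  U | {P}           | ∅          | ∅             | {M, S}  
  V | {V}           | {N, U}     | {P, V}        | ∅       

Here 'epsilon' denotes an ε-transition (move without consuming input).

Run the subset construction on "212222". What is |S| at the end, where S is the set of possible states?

Start in {M}.
Read '2': {M} → {S}.
Read '1': {S} → {P}.
Read '2': {P} → {T}.
Read '2': {T} → {P, T, V}.
Read '2': {P, T, V} → {P, T, V}.
Read '2': {P, T, V} → {P, T, V}.
That set has 3 states.

3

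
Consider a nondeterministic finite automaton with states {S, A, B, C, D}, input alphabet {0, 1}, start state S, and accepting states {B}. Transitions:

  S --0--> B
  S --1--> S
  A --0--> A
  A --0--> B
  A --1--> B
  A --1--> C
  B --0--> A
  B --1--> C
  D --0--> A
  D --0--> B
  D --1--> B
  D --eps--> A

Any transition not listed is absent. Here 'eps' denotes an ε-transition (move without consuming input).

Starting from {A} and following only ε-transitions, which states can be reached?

{A}

Begin with {A}.
No ε-moves leave this set, so the closure equals the set itself.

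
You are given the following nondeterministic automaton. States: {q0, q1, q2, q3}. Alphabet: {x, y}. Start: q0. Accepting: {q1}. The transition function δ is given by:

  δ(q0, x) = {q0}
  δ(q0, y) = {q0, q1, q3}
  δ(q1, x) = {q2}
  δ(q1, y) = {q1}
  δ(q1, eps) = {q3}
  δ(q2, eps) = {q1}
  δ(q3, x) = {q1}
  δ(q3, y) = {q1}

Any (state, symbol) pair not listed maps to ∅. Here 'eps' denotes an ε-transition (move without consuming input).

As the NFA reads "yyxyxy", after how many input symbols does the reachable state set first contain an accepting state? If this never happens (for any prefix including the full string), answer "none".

1

Start in {q0}.
Read 'y': q0→{q0, q1, q3}; now {q0, q1, q3}.
None of the earlier sets intersect F, but {q0, q1, q3} does.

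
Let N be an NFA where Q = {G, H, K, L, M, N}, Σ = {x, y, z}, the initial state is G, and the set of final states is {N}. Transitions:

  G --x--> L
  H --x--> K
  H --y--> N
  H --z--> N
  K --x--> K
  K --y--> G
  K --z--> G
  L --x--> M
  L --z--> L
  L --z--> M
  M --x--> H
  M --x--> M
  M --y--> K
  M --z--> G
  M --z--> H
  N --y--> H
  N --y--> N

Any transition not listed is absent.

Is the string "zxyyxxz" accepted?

No

Start in {G}.
Read 'z': G→∅; now ∅.
The set is empty and remains empty for the remaining 6 symbols.
The final set ∅ contains no accepting state.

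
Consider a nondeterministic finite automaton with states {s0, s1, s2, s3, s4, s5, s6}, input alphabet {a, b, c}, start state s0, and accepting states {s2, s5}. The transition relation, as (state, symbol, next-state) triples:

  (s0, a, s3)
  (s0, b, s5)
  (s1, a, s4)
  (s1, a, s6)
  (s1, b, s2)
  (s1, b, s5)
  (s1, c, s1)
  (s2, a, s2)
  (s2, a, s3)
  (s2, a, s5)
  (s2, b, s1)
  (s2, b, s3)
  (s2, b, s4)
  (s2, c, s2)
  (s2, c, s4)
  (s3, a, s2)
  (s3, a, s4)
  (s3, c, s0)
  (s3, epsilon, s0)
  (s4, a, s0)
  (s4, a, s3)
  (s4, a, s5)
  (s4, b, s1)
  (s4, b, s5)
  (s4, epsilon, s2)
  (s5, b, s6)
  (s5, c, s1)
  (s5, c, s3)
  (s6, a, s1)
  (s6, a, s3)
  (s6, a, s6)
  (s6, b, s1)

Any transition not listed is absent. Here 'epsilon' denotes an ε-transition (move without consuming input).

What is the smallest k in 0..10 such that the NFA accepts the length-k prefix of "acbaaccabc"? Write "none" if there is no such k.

3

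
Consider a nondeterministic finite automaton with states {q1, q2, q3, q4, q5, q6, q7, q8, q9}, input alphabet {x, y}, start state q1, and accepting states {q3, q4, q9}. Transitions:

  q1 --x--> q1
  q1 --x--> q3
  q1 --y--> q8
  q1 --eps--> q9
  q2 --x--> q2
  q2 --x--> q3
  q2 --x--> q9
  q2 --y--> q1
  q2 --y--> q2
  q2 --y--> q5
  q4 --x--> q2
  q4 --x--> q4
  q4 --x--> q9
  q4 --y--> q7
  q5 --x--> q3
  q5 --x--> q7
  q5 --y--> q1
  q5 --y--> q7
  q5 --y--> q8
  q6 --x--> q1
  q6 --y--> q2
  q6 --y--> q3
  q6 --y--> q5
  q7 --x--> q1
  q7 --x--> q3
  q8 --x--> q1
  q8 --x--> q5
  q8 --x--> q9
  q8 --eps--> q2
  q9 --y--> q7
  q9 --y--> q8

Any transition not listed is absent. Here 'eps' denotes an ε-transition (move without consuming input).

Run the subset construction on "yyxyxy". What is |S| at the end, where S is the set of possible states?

6

Start: ε-closure({q1}) = {q1, q9}.
Read 'y': {q1, q9} → {q2, q7, q8}.
Read 'y': {q2, q7, q8} → {q1, q2, q5, q9}.
Read 'x': {q1, q2, q5, q9} → {q1, q2, q3, q7, q9}.
Read 'y': {q1, q2, q3, q7, q9} → {q1, q2, q5, q7, q8, q9}.
Read 'x': {q1, q2, q5, q7, q8, q9} → {q1, q2, q3, q5, q7, q9}.
Read 'y': {q1, q2, q3, q5, q7, q9} → {q1, q2, q5, q7, q8, q9}.
That set has 6 states.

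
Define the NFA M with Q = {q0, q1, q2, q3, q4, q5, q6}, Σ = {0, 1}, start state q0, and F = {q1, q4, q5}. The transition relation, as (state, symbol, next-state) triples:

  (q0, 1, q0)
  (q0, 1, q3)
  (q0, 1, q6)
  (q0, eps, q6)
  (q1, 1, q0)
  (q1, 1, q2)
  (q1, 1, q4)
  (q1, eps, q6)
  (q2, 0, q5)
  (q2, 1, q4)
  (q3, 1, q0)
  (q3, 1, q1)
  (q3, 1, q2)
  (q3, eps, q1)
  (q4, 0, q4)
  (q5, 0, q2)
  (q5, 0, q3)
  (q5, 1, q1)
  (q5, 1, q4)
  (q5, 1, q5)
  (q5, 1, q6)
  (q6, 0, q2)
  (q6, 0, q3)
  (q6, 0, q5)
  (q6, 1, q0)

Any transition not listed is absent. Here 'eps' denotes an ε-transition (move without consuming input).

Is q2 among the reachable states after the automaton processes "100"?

Yes

Start: ε-closure({q0}) = {q0, q6}.
Read '1': {q0, q6} → {q0, q1, q3, q6}.
Read '0': {q0, q1, q3, q6} → {q1, q2, q3, q5, q6}.
Read '0': {q1, q2, q3, q5, q6} → {q1, q2, q3, q5, q6}.
State q2 is in {q1, q2, q3, q5, q6}.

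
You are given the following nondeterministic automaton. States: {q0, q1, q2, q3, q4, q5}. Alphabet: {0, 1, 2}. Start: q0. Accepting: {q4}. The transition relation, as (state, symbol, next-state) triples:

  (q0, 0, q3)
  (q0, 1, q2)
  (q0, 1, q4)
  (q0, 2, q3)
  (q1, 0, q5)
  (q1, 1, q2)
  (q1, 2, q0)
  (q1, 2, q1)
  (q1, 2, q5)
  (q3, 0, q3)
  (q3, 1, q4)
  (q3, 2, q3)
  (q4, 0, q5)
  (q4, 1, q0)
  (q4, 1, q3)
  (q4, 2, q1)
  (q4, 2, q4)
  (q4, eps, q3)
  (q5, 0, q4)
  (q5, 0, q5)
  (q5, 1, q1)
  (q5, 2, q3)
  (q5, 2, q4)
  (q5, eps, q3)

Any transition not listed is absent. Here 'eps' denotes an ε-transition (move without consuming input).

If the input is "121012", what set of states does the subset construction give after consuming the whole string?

{q0, q1, q3, q4, q5}

Start in {q0}.
Read '1': q0→{q2, q4}; union {q2, q4}; ε-closure = {q2, q3, q4}.
Read '2': q2→∅, q3→{q3}, q4→{q1, q4}; now {q1, q3, q4}.
Read '1': q1→{q2}, q3→{q4}, q4→{q0, q3}; now {q0, q2, q3, q4}.
Read '0': q0→{q3}, q2→∅, q3→{q3}, q4→{q5}; now {q3, q5}.
Read '1': q3→{q4}, q5→{q1}; union {q1, q4}; ε-closure = {q1, q3, q4}.
Read '2': q1→{q0, q1, q5}, q3→{q3}, q4→{q1, q4}; now {q0, q1, q3, q4, q5}.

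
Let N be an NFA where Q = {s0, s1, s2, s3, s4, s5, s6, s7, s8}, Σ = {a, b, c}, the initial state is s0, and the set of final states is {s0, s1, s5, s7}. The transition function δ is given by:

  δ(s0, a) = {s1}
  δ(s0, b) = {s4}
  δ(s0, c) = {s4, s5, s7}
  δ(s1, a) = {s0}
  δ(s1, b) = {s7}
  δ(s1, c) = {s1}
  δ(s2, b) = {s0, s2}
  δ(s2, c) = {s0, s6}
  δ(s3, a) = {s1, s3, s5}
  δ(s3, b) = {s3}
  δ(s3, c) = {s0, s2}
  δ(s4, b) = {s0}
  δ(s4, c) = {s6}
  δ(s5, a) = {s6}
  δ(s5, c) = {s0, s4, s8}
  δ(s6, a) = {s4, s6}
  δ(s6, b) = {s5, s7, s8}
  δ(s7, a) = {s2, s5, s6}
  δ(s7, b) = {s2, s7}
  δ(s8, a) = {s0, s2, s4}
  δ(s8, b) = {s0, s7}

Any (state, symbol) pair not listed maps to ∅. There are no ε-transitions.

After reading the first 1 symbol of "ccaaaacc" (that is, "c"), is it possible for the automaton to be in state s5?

Yes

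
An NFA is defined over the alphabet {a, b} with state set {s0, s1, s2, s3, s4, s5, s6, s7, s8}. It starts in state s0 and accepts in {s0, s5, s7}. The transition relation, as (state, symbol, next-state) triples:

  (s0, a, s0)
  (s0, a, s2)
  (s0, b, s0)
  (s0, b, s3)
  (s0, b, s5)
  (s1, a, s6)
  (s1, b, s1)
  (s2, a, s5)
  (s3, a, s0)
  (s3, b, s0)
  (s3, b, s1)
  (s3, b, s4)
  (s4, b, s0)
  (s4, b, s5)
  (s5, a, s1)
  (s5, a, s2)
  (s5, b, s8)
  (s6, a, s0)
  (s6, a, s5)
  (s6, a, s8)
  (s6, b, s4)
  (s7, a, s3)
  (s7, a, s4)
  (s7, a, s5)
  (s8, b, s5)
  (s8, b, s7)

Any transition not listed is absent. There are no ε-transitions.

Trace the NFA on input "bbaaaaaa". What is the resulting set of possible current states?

{s0, s1, s2, s5, s6, s8}

Start in {s0}.
Read 'b': {s0} → {s0, s3, s5}.
Read 'b': {s0, s3, s5} → {s0, s1, s3, s4, s5, s8}.
Read 'a': {s0, s1, s3, s4, s5, s8} → {s0, s1, s2, s6}.
Read 'a': {s0, s1, s2, s6} → {s0, s2, s5, s6, s8}.
Read 'a': {s0, s2, s5, s6, s8} → {s0, s1, s2, s5, s8}.
Read 'a': {s0, s1, s2, s5, s8} → {s0, s1, s2, s5, s6}.
Read 'a': {s0, s1, s2, s5, s6} → {s0, s1, s2, s5, s6, s8}.
Read 'a': {s0, s1, s2, s5, s6, s8} → {s0, s1, s2, s5, s6, s8}.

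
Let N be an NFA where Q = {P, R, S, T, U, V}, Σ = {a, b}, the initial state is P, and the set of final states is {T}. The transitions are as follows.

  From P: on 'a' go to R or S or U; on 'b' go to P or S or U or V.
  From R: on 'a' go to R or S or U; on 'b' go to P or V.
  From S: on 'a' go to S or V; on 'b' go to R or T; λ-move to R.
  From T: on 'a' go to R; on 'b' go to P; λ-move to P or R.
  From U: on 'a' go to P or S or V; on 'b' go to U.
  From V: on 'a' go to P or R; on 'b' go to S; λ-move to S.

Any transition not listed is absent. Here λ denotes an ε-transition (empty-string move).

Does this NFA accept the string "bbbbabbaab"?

Start in {P}.
Read 'b': P→{P, S, U, V}; union {P, S, U, V}; ε-closure = {P, R, S, U, V}.
Read 'b': P→{P, S, U, V}, R→{P, V}, S→{R, T}, U→{U}, V→{S}; now {P, R, S, T, U, V}.
Read 'b': P→{P, S, U, V}, R→{P, V}, S→{R, T}, T→{P}, U→{U}, V→{S}; now {P, R, S, T, U, V}.
Read 'b': P→{P, S, U, V}, R→{P, V}, S→{R, T}, T→{P}, U→{U}, V→{S}; now {P, R, S, T, U, V}.
Read 'a': P→{R, S, U}, R→{R, S, U}, S→{S, V}, T→{R}, U→{P, S, V}, V→{P, R}; now {P, R, S, U, V}.
Read 'b': P→{P, S, U, V}, R→{P, V}, S→{R, T}, U→{U}, V→{S}; now {P, R, S, T, U, V}.
Read 'b': P→{P, S, U, V}, R→{P, V}, S→{R, T}, T→{P}, U→{U}, V→{S}; now {P, R, S, T, U, V}.
Read 'a': P→{R, S, U}, R→{R, S, U}, S→{S, V}, T→{R}, U→{P, S, V}, V→{P, R}; now {P, R, S, U, V}.
Read 'a': P→{R, S, U}, R→{R, S, U}, S→{S, V}, U→{P, S, V}, V→{P, R}; now {P, R, S, U, V}.
Read 'b': P→{P, S, U, V}, R→{P, V}, S→{R, T}, U→{U}, V→{S}; now {P, R, S, T, U, V}.
The final set {P, R, S, T, U, V} contains the accepting state T.

Yes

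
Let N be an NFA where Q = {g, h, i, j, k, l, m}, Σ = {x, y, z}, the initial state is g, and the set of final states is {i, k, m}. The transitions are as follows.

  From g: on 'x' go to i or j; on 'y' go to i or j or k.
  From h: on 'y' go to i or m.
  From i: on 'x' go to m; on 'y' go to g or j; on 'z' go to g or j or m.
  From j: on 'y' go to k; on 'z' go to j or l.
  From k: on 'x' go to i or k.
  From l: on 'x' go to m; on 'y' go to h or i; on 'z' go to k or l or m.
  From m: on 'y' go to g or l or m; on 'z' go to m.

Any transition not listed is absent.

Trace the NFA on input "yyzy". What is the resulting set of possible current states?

Start in {g}.
Read 'y': g→{i, j, k}; now {i, j, k}.
Read 'y': i→{g, j}, j→{k}, k→∅; now {g, j, k}.
Read 'z': g→∅, j→{j, l}, k→∅; now {j, l}.
Read 'y': j→{k}, l→{h, i}; now {h, i, k}.

{h, i, k}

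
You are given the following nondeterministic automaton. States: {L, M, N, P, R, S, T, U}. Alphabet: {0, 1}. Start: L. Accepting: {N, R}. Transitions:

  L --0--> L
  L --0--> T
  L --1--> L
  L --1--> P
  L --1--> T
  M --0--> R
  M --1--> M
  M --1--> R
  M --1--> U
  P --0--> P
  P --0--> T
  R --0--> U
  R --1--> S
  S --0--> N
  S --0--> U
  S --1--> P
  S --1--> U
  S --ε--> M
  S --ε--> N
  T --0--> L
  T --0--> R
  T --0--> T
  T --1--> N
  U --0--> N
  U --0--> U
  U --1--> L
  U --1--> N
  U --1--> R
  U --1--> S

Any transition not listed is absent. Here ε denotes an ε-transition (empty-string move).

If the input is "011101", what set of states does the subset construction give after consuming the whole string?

{L, M, N, P, S, T}

Start in {L}.
Read '0': L→{L, T}; now {L, T}.
Read '1': L→{L, P, T}, T→{N}; now {L, N, P, T}.
Read '1': L→{L, P, T}, N→∅, P→∅, T→{N}; now {L, N, P, T}.
Read '1': L→{L, P, T}, N→∅, P→∅, T→{N}; now {L, N, P, T}.
Read '0': L→{L, T}, N→∅, P→{P, T}, T→{L, R, T}; now {L, P, R, T}.
Read '1': L→{L, P, T}, P→∅, R→{S}, T→{N}; union {L, N, P, S, T}; ε-closure = {L, M, N, P, S, T}.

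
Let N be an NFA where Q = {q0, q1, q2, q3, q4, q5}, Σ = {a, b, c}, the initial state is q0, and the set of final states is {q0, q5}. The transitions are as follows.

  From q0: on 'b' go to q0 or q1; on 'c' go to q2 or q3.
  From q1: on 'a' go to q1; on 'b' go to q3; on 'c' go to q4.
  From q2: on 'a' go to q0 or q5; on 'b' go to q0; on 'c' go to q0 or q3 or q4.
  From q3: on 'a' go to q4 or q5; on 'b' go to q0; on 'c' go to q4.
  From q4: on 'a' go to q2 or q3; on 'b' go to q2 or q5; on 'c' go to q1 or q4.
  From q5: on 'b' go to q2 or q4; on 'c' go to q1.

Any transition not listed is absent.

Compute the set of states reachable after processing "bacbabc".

{q0, q1, q2, q3, q4}

Start in {q0}.
Read 'b': q0→{q0, q1}; now {q0, q1}.
Read 'a': q0→∅, q1→{q1}; now {q1}.
Read 'c': q1→{q4}; now {q4}.
Read 'b': q4→{q2, q5}; now {q2, q5}.
Read 'a': q2→{q0, q5}, q5→∅; now {q0, q5}.
Read 'b': q0→{q0, q1}, q5→{q2, q4}; now {q0, q1, q2, q4}.
Read 'c': q0→{q2, q3}, q1→{q4}, q2→{q0, q3, q4}, q4→{q1, q4}; now {q0, q1, q2, q3, q4}.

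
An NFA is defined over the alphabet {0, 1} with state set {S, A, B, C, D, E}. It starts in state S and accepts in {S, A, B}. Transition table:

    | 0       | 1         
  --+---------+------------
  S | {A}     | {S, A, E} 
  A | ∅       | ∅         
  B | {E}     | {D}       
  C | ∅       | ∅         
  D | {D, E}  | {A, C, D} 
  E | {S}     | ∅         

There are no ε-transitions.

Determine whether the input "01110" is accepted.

Start in {S}.
Read '0': S→{A}; now {A}.
Read '1': A→∅; now ∅.
The set is empty and remains empty for the remaining 3 symbols.
The final set ∅ contains no accepting state.

No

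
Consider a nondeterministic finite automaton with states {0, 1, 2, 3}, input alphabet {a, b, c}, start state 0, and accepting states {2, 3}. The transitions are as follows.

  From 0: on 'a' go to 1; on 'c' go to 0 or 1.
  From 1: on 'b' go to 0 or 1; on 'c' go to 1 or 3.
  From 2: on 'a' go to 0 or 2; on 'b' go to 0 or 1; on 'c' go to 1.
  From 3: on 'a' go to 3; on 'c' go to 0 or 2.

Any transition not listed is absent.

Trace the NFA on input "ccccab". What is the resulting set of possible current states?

{0, 1}

Start in {0}.
Read 'c': 0→{0, 1}; now {0, 1}.
Read 'c': 0→{0, 1}, 1→{1, 3}; now {0, 1, 3}.
Read 'c': 0→{0, 1}, 1→{1, 3}, 3→{0, 2}; now {0, 1, 2, 3}.
Read 'c': 0→{0, 1}, 1→{1, 3}, 2→{1}, 3→{0, 2}; now {0, 1, 2, 3}.
Read 'a': 0→{1}, 1→∅, 2→{0, 2}, 3→{3}; now {0, 1, 2, 3}.
Read 'b': 0→∅, 1→{0, 1}, 2→{0, 1}, 3→∅; now {0, 1}.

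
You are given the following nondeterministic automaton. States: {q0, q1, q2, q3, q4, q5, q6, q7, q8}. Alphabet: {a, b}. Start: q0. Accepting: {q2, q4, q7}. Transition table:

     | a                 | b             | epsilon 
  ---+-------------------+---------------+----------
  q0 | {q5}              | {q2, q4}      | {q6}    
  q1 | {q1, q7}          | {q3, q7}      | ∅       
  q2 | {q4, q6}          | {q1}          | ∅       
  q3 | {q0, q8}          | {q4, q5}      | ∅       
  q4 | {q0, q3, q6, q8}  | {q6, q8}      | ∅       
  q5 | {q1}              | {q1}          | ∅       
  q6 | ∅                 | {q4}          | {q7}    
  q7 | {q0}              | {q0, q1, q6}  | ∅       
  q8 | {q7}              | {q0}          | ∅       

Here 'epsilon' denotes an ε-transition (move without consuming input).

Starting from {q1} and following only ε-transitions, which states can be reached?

Begin with {q1}.
No ε-moves leave this set, so the closure equals the set itself.

{q1}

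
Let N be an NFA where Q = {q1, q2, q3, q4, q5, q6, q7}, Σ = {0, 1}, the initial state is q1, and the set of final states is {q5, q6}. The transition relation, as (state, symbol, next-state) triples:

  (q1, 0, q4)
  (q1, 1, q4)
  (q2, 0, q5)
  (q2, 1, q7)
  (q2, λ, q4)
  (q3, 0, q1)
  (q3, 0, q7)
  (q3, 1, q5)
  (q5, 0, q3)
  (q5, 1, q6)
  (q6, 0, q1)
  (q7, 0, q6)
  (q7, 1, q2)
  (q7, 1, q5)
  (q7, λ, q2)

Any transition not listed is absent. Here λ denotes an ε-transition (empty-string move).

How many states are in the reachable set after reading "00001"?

0

Start in {q1}.
Read '0': q1→{q4}; now {q4}.
Read '0': q4→∅; now ∅.
The set is empty and remains empty for the remaining 3 symbols.
That set has 0 states.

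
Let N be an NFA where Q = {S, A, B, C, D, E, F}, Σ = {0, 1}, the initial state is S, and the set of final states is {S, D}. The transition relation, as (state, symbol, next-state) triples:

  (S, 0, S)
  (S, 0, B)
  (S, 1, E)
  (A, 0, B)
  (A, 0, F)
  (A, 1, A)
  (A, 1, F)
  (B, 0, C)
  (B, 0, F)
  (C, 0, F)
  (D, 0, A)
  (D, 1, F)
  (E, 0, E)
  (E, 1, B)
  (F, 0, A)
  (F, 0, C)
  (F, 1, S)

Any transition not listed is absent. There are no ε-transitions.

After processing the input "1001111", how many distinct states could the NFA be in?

0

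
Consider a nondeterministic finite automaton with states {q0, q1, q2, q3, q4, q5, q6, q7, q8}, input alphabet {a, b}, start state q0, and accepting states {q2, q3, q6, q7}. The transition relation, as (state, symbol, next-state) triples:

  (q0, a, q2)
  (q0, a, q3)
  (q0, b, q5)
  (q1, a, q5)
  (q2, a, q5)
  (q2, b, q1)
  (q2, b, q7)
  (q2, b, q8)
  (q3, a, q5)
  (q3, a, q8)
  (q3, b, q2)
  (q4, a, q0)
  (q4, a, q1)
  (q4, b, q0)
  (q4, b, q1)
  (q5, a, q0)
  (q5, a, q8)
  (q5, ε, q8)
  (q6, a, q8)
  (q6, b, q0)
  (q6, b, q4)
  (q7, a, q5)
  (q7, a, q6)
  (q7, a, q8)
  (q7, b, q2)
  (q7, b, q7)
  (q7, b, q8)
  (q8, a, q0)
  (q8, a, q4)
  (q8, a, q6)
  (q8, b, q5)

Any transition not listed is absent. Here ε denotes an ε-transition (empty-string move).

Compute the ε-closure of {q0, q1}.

{q0, q1}

Begin with {q0, q1}.
No ε-moves leave this set, so the closure equals the set itself.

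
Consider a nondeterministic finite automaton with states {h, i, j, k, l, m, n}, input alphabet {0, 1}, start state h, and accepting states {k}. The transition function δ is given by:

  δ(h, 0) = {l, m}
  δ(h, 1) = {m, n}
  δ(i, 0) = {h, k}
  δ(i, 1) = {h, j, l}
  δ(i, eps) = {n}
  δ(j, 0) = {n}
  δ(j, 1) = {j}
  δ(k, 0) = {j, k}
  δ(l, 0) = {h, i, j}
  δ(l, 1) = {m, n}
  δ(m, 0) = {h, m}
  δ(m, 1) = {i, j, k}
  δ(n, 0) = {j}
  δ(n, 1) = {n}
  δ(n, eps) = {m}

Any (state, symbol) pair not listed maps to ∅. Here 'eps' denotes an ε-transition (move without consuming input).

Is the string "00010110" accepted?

Start in {h}.
Read '0': h→{l, m}; now {l, m}.
Read '0': l→{h, i, j}, m→{h, m}; union {h, i, j, m}; ε-closure = {h, i, j, m, n}.
Read '0': h→{l, m}, i→{h, k}, j→{n}, m→{h, m}, n→{j}; now {h, j, k, l, m, n}.
Read '1': h→{m, n}, j→{j}, k→∅, l→{m, n}, m→{i, j, k}, n→{n}; now {i, j, k, m, n}.
Read '0': i→{h, k}, j→{n}, k→{j, k}, m→{h, m}, n→{j}; now {h, j, k, m, n}.
Read '1': h→{m, n}, j→{j}, k→∅, m→{i, j, k}, n→{n}; now {i, j, k, m, n}.
Read '1': i→{h, j, l}, j→{j}, k→∅, m→{i, j, k}, n→{n}; union {h, i, j, k, l, n}; ε-closure = {h, i, j, k, l, m, n}.
Read '0': h→{l, m}, i→{h, k}, j→{n}, k→{j, k}, l→{h, i, j}, m→{h, m}, n→{j}; now {h, i, j, k, l, m, n}.
The final set {h, i, j, k, l, m, n} contains the accepting state k.

Yes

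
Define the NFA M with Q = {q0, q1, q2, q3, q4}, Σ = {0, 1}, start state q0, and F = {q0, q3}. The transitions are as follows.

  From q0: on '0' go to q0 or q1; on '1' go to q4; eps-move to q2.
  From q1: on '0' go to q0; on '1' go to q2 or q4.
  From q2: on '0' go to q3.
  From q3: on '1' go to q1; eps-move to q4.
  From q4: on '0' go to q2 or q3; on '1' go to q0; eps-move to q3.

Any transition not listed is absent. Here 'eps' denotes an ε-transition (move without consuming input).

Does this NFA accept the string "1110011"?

Start: ε-closure({q0}) = {q0, q2}.
Read '1': {q0, q2} → {q3, q4}.
Read '1': {q3, q4} → {q0, q1, q2}.
Read '1': {q0, q1, q2} → {q2, q3, q4}.
Read '0': {q2, q3, q4} → {q2, q3, q4}.
Read '0': {q2, q3, q4} → {q2, q3, q4}.
Read '1': {q2, q3, q4} → {q0, q1, q2}.
Read '1': {q0, q1, q2} → {q2, q3, q4}.
The final set {q2, q3, q4} contains the accepting state q3.

Yes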